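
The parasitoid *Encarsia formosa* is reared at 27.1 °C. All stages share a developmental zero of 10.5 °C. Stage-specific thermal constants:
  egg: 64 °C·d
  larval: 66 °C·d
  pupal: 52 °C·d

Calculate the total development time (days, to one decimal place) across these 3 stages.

11.0 days

Daily accumulation at 27.1 °C = 27.1 − 10.5 = 16.6 DD/day.
Total K = 64 + 66 + 52 = 182 DD.
Total duration = 182 / 16.6 = 10.964 ≈ 11.0 days.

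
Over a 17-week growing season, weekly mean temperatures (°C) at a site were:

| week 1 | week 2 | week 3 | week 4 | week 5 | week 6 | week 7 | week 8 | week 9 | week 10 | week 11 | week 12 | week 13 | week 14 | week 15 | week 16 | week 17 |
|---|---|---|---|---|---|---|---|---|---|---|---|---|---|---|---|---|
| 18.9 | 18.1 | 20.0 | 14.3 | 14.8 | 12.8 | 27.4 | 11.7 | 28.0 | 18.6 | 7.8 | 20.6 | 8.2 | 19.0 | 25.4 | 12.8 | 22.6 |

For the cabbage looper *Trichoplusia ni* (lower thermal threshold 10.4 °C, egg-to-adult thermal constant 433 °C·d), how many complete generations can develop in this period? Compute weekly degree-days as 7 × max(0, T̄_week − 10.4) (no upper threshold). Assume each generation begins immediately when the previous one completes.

Weekly DD (7 × max(0, T̄ − 10.4)): 59.5, 53.9, 67.2, 27.3, 30.8, 16.8, 119.0, 9.1, 123.2, 57.4, 0.0, 71.4, 0.0, 60.2, 105.0, 16.8, 85.4.
Season total = 903.0 DD.
Complete generations = ⌊903.0 / 433⌋ = 2.

2 generations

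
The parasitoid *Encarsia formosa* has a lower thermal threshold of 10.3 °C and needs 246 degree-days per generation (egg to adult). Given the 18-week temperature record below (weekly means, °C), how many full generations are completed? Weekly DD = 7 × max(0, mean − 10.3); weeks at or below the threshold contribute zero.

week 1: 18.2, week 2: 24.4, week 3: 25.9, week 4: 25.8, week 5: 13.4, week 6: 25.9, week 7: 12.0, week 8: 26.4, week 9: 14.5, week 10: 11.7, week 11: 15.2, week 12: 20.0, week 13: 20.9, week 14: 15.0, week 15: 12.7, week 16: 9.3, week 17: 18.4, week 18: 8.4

Weekly DD (7 × max(0, T̄ − 10.3)): 55.3, 98.7, 109.2, 108.5, 21.7, 109.2, 11.9, 112.7, 29.4, 9.8, 34.3, 67.9, 74.2, 32.9, 16.8, 0.0, 56.7, 0.0.
Season total = 949.2 DD.
Complete generations = ⌊949.2 / 246⌋ = 3.

3 generations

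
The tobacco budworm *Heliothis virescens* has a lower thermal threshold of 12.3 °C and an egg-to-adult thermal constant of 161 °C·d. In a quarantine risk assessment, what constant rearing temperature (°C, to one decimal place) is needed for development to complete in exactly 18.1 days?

Required daily accumulation = 161 / 18.1 = 8.895 DD/day.
T = T_base + 8.895 = 12.3 + 8.895 = 21.195 ≈ 21.2 °C.

21.2 °C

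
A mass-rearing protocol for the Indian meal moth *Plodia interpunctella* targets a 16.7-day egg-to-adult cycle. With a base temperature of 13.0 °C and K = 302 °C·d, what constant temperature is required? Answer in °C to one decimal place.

31.1 °C

Required daily accumulation = 302 / 16.7 = 18.084 DD/day.
T = T_base + 18.084 = 13.0 + 18.084 = 31.084 ≈ 31.1 °C.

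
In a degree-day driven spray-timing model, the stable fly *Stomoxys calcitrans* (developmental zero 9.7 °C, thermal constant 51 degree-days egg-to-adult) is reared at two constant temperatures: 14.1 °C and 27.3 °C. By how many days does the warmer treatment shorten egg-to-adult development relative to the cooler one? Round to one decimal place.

At 14.1 °C: 51 / (14.1 − 9.7) = 51 / 4.4 = 11.591 d.
At 27.3 °C: 51 / (27.3 − 9.7) = 51 / 17.6 = 2.898 d.
Difference = |11.591 − 2.898| = 8.693 ≈ 8.7 days.

8.7 days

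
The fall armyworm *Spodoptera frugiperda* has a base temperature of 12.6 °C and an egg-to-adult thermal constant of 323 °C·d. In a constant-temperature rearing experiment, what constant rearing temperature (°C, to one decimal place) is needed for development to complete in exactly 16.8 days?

31.8 °C

Required daily accumulation = 323 / 16.8 = 19.226 DD/day.
T = T_base + 19.226 = 12.6 + 19.226 = 31.826 ≈ 31.8 °C.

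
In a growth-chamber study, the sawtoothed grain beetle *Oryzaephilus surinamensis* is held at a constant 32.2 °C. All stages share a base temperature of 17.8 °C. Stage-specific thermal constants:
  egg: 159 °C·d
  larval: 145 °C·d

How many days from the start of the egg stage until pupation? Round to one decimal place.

21.1 days

Daily accumulation at 32.2 °C = 32.2 − 17.8 = 14.4 DD/day.
Total K = 159 + 145 = 304 DD.
Total duration = 304 / 14.4 = 21.111 ≈ 21.1 days.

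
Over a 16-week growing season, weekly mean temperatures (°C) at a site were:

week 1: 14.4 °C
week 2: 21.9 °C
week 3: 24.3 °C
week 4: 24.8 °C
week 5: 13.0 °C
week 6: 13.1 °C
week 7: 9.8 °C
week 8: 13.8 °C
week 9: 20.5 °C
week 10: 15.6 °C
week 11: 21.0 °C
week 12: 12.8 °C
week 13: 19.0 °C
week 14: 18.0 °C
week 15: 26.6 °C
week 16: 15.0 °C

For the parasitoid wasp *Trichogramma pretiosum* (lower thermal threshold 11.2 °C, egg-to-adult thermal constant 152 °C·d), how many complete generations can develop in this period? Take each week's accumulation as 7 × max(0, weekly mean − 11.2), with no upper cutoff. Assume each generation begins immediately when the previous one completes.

4 generations

Weekly DD (7 × max(0, T̄ − 11.2)): 22.4, 74.9, 91.7, 95.2, 12.6, 13.3, 0.0, 18.2, 65.1, 30.8, 68.6, 11.2, 54.6, 47.6, 107.8, 26.6.
Season total = 740.6 DD.
Complete generations = ⌊740.6 / 152⌋ = 4.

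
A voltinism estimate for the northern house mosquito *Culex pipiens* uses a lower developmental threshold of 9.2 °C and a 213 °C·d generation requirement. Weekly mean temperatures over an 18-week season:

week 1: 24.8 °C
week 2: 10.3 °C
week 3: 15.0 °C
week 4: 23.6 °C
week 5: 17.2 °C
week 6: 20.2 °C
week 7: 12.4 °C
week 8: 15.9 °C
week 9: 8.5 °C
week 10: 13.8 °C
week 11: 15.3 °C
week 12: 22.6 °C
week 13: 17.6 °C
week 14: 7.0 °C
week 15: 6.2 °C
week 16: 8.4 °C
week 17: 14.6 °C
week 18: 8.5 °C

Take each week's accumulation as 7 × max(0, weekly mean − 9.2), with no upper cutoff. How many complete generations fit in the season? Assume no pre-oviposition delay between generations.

3 generations

Weekly DD (7 × max(0, T̄ − 9.2)): 109.2, 7.7, 40.6, 100.8, 56.0, 77.0, 22.4, 46.9, 0.0, 32.2, 42.7, 93.8, 58.8, 0.0, 0.0, 0.0, 37.8, 0.0.
Season total = 725.9 DD.
Complete generations = ⌊725.9 / 213⌋ = 3.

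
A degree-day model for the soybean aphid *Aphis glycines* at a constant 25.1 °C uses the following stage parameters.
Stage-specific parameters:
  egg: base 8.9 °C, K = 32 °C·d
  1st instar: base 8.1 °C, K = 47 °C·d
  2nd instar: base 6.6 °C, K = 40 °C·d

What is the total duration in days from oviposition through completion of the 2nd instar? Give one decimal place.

egg: 32 / (25.1 − 8.9) = 32 / 16.2 = 1.975 d.
1st instar: 47 / (25.1 − 8.1) = 47 / 17.0 = 2.765 d.
2nd instar: 40 / (25.1 − 6.6) = 40 / 18.5 = 2.162 d.
Sum = 6.902 ≈ 6.9 days.

6.9 days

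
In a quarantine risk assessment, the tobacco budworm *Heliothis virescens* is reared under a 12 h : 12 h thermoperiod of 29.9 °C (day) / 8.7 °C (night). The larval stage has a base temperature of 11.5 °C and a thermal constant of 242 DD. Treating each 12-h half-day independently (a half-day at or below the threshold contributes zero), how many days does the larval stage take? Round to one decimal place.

Day half: max(0, 29.9 − 11.5) × 0.5 = 18.4 × 0.5 = 9.20 DD.
Night half: max(0, 8.7 − 11.5) × 0.5 = 0.0 × 0.5 = 0.00 DD.
Per 24 h: 9.20 DD/day.
Duration = 242 / 9.20 = 26.304 ≈ 26.3 days.

26.3 days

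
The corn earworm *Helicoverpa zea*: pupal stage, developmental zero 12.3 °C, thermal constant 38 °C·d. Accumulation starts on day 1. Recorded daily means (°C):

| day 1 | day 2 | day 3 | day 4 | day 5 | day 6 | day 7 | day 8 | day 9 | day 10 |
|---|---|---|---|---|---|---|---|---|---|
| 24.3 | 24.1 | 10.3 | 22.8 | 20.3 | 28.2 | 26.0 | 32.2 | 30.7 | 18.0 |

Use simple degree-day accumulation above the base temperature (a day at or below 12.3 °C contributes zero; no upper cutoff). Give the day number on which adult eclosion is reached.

Daily DD above 12.3 °C: 12.0, 11.8, 0.0, 10.5, 8.0, 15.9, 13.7, 19.9, 18.4, 5.7.
Cumulative: 12.0, 23.8, 23.8, 34.3, 42.3, 58.2, 71.9, 91.8, 110.2, 115.9.
The total first reaches 38 DD on day 5.

day 5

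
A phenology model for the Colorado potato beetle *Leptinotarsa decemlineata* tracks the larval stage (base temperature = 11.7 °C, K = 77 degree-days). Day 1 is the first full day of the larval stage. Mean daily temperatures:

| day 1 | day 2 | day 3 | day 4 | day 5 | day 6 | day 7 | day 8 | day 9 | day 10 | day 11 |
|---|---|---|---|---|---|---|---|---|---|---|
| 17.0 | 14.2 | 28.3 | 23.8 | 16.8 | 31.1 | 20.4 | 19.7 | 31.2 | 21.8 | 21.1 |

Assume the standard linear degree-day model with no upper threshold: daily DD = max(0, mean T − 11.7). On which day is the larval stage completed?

Daily DD above 11.7 °C: 5.3, 2.5, 16.6, 12.1, 5.1, 19.4, 8.7, 8.0, 19.5, 10.1, 9.4.
Cumulative: 5.3, 7.8, 24.4, 36.5, 41.6, 61.0, 69.7, 77.7, 97.2, 107.3, 116.7.
The total first reaches 77 DD on day 8.

day 8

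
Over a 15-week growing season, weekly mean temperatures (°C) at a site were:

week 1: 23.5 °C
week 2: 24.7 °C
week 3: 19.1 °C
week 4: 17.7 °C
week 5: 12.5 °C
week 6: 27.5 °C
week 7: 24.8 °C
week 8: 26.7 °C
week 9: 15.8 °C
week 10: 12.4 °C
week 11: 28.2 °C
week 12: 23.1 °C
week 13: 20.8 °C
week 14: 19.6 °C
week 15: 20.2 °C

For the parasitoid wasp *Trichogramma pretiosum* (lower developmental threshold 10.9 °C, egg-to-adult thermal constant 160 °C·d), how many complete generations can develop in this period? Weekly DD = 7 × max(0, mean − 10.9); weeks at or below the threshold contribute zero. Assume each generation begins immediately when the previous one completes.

Weekly DD (7 × max(0, T̄ − 10.9)): 88.2, 96.6, 57.4, 47.6, 11.2, 116.2, 97.3, 110.6, 34.3, 10.5, 121.1, 85.4, 69.3, 60.9, 65.1.
Season total = 1071.7 DD.
Complete generations = ⌊1071.7 / 160⌋ = 6.

6 generations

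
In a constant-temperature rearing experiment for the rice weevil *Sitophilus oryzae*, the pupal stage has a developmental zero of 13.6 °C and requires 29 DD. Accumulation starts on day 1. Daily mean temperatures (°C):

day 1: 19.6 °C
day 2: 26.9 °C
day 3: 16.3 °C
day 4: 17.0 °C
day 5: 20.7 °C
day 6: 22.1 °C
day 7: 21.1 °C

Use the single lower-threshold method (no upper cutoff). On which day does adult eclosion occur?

day 5

Daily DD above 13.6 °C: 6.0, 13.3, 2.7, 3.4, 7.1, 8.5, 7.5.
Cumulative: 6.0, 19.3, 22.0, 25.4, 32.5, 41.0, 48.5.
The total first reaches 29 DD on day 5.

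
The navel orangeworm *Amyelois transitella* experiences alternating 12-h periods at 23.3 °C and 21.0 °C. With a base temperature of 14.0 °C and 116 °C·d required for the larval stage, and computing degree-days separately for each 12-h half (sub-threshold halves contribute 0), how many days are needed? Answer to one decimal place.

Day half: max(0, 23.3 − 14.0) × 0.5 = 9.3 × 0.5 = 4.65 DD.
Night half: max(0, 21.0 − 14.0) × 0.5 = 7.0 × 0.5 = 3.50 DD.
Per 24 h: 8.15 DD/day.
Duration = 116 / 8.15 = 14.233 ≈ 14.2 days.

14.2 days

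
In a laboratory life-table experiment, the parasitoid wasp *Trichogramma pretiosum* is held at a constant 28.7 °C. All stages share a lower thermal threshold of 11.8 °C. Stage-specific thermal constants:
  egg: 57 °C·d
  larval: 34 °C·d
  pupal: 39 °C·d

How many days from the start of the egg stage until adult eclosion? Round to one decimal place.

7.7 days

Daily accumulation at 28.7 °C = 28.7 − 11.8 = 16.9 DD/day.
Total K = 57 + 34 + 39 = 130 DD.
Total duration = 130 / 16.9 = 7.692 ≈ 7.7 days.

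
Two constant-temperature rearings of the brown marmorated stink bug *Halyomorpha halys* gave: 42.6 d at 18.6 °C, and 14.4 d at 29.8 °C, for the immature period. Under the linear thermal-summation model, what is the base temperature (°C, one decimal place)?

Linear rate model ⇒ the product D·(T − T_b) is constant across temperatures.
42.6·(18.6 − T_b) = 14.4·(29.8 − T_b)
T_b = (42.6·18.6 − 14.4·29.8) / (42.6 − 14.4) = 363.24 / 28.2 = 12.881 °C ≈ 12.9 °C.

12.9 °C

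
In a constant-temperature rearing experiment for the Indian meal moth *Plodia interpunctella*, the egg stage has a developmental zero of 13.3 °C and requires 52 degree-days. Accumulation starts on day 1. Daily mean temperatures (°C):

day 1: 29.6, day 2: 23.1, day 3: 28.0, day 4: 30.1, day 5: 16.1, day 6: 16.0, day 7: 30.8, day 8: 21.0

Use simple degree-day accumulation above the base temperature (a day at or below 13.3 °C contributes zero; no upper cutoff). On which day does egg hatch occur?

Daily DD above 13.3 °C: 16.3, 9.8, 14.7, 16.8, 2.8, 2.7, 17.5, 7.7.
Cumulative: 16.3, 26.1, 40.8, 57.6, 60.4, 63.1, 80.6, 88.3.
The total first reaches 52 DD on day 4.

day 4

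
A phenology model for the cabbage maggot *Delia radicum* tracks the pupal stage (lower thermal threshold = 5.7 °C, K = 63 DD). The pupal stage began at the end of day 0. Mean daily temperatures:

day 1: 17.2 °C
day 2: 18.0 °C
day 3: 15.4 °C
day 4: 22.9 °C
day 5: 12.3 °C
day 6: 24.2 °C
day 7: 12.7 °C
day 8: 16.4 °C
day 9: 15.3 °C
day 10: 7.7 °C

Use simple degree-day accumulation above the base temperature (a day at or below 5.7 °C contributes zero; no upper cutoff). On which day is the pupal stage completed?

day 6

Daily DD above 5.7 °C: 11.5, 12.3, 9.7, 17.2, 6.6, 18.5, 7.0, 10.7, 9.6, 2.0.
Cumulative: 11.5, 23.8, 33.5, 50.7, 57.3, 75.8, 82.8, 93.5, 103.1, 105.1.
The total first reaches 63 DD on day 6.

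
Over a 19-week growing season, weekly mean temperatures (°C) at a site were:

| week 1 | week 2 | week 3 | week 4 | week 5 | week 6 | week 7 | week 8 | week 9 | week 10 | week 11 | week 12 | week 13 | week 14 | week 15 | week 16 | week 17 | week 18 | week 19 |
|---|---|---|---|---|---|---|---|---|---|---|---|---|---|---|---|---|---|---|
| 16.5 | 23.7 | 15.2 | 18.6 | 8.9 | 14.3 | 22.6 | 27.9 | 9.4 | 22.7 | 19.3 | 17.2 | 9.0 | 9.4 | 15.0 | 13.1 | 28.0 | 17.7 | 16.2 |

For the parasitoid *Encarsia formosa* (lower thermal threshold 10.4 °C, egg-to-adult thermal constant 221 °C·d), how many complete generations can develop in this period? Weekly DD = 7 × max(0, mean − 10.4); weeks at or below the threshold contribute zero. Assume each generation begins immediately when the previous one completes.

Weekly DD (7 × max(0, T̄ − 10.4)): 42.7, 93.1, 33.6, 57.4, 0.0, 27.3, 85.4, 122.5, 0.0, 86.1, 62.3, 47.6, 0.0, 0.0, 32.2, 18.9, 123.2, 51.1, 40.6.
Season total = 924.0 DD.
Complete generations = ⌊924.0 / 221⌋ = 4.

4 generations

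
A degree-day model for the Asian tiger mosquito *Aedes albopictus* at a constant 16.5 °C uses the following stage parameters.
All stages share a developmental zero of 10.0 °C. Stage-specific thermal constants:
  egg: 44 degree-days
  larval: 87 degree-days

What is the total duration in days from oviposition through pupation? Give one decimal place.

20.2 days

Daily accumulation at 16.5 °C = 16.5 − 10.0 = 6.5 DD/day.
Total K = 44 + 87 = 131 DD.
Total duration = 131 / 6.5 = 20.154 ≈ 20.2 days.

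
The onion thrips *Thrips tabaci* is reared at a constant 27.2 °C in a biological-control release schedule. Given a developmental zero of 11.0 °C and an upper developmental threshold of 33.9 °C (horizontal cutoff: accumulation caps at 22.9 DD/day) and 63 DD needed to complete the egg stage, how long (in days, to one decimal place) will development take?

3.9 days

Daily accumulation = 27.2 − 11.0 = 16.2 DD/day.
Duration = 63 / 16.2 = 3.889 ≈ 3.9 days.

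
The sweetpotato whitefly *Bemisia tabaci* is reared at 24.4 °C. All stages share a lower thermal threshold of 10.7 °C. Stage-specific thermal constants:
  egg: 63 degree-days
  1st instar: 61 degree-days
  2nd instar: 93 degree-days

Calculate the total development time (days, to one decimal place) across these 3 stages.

15.8 days

Daily accumulation at 24.4 °C = 24.4 − 10.7 = 13.7 DD/day.
Total K = 63 + 61 + 93 = 217 DD.
Total duration = 217 / 13.7 = 15.839 ≈ 15.8 days.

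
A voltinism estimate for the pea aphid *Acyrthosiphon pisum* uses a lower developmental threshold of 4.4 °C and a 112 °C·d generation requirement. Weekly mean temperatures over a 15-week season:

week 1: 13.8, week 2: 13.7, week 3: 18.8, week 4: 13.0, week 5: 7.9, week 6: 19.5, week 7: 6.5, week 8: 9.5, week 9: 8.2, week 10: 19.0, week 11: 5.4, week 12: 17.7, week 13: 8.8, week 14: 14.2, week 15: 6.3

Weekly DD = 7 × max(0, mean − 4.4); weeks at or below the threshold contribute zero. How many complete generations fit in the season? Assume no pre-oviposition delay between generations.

Weekly DD (7 × max(0, T̄ − 4.4)): 65.8, 65.1, 100.8, 60.2, 24.5, 105.7, 14.7, 35.7, 26.6, 102.2, 7.0, 93.1, 30.8, 68.6, 13.3.
Season total = 814.1 DD.
Complete generations = ⌊814.1 / 112⌋ = 7.

7 generations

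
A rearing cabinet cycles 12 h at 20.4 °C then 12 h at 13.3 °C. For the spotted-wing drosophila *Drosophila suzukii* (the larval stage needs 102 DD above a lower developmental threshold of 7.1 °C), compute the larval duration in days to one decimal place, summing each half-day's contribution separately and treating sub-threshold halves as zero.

Day half: max(0, 20.4 − 7.1) × 0.5 = 13.3 × 0.5 = 6.65 DD.
Night half: max(0, 13.3 − 7.1) × 0.5 = 6.2 × 0.5 = 3.10 DD.
Per 24 h: 9.75 DD/day.
Duration = 102 / 9.75 = 10.462 ≈ 10.5 days.

10.5 days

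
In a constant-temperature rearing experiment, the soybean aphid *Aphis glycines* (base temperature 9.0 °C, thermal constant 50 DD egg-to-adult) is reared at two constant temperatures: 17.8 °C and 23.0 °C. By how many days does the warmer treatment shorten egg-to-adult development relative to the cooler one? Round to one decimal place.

2.1 days

At 17.8 °C: 50 / (17.8 − 9.0) = 50 / 8.8 = 5.682 d.
At 23.0 °C: 50 / (23.0 − 9.0) = 50 / 14.0 = 3.571 d.
Difference = |5.682 − 3.571| = 2.110 ≈ 2.1 days.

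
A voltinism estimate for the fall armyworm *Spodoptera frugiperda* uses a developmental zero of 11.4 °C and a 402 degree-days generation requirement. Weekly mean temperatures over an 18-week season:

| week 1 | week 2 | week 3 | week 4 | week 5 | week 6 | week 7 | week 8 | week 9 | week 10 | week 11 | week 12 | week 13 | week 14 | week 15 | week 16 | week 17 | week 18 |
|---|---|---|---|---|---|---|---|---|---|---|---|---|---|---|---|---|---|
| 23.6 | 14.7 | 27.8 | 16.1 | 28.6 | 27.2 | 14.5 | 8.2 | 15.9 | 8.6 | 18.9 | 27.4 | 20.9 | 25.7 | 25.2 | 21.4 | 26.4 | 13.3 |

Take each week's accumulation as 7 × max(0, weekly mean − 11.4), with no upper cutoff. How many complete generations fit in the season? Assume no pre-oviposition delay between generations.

Weekly DD (7 × max(0, T̄ − 11.4)): 85.4, 23.1, 114.8, 32.9, 120.4, 110.6, 21.7, 0.0, 31.5, 0.0, 52.5, 112.0, 66.5, 100.1, 96.6, 70.0, 105.0, 13.3.
Season total = 1156.4 DD.
Complete generations = ⌊1156.4 / 402⌋ = 2.

2 generations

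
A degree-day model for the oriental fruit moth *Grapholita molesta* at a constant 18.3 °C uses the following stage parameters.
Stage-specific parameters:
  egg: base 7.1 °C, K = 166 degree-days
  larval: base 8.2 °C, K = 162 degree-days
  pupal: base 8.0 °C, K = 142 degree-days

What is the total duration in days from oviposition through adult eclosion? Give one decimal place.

44.6 days

egg: 166 / (18.3 − 7.1) = 166 / 11.2 = 14.821 d.
larval: 162 / (18.3 − 8.2) = 162 / 10.1 = 16.040 d.
pupal: 142 / (18.3 − 8.0) = 142 / 10.3 = 13.786 d.
Sum = 44.647 ≈ 44.6 days.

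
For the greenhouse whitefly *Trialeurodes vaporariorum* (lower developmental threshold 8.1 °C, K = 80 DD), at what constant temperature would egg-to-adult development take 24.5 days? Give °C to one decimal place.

Required daily accumulation = 80 / 24.5 = 3.265 DD/day.
T = T_base + 3.265 = 8.1 + 3.265 = 11.365 ≈ 11.4 °C.

11.4 °C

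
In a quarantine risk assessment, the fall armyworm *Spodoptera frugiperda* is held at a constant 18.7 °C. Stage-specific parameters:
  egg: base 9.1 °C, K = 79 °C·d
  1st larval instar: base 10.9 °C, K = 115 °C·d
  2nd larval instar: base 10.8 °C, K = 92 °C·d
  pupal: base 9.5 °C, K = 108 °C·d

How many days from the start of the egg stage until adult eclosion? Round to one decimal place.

46.4 days

egg: 79 / (18.7 − 9.1) = 79 / 9.6 = 8.229 d.
1st larval instar: 115 / (18.7 − 10.9) = 115 / 7.8 = 14.744 d.
2nd larval instar: 92 / (18.7 − 10.8) = 92 / 7.9 = 11.646 d.
pupal: 108 / (18.7 − 9.5) = 108 / 9.2 = 11.739 d.
Sum = 46.357 ≈ 46.4 days.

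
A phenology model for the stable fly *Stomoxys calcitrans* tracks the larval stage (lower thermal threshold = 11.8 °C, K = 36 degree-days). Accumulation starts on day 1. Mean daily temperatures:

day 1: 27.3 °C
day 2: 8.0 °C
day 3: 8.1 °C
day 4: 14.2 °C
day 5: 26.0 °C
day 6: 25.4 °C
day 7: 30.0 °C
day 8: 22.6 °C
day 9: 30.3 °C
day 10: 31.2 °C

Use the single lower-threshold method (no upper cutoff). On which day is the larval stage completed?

day 6

Daily DD above 11.8 °C: 15.5, 0.0, 0.0, 2.4, 14.2, 13.6, 18.2, 10.8, 18.5, 19.4.
Cumulative: 15.5, 15.5, 15.5, 17.9, 32.1, 45.7, 63.9, 74.7, 93.2, 112.6.
The total first reaches 36 DD on day 6.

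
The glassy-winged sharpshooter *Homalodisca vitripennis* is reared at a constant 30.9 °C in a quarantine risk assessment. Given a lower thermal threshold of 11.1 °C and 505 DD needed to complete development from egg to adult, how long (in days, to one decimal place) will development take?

25.5 days

Daily accumulation = 30.9 − 11.1 = 19.8 DD/day.
Duration = 505 / 19.8 = 25.505 ≈ 25.5 days.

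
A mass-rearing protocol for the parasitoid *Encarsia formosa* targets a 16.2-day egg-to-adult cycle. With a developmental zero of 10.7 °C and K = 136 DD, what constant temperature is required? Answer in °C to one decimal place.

Required daily accumulation = 136 / 16.2 = 8.395 DD/day.
T = T_base + 8.395 = 10.7 + 8.395 = 19.095 ≈ 19.1 °C.

19.1 °C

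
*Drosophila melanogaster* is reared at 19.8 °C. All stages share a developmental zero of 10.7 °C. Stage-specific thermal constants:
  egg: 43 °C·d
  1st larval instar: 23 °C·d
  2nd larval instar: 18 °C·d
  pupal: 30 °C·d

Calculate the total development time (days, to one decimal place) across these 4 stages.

Daily accumulation at 19.8 °C = 19.8 − 10.7 = 9.1 DD/day.
Total K = 43 + 23 + 18 + 30 = 114 DD.
Total duration = 114 / 9.1 = 12.527 ≈ 12.5 days.

12.5 days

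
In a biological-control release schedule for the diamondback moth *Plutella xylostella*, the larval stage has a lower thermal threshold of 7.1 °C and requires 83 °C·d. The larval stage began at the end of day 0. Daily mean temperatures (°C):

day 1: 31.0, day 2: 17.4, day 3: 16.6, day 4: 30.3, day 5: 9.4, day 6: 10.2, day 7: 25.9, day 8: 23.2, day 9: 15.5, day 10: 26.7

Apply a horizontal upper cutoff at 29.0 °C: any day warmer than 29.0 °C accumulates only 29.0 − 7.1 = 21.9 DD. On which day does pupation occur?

day 7

Daily DD above 7.1 °C (capped at 21.9): 21.9, 10.3, 9.5, 21.9, 2.3, 3.1, 18.8, 16.1, 8.4, 19.6.
Cumulative: 21.9, 32.2, 41.7, 63.6, 65.9, 69.0, 87.8, 103.9, 112.3, 131.9.
The total first reaches 83 DD on day 7.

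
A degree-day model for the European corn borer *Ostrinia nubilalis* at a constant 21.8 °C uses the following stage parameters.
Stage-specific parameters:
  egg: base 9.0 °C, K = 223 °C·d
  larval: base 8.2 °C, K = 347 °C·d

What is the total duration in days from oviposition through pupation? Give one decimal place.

egg: 223 / (21.8 − 9.0) = 223 / 12.8 = 17.422 d.
larval: 347 / (21.8 − 8.2) = 347 / 13.6 = 25.515 d.
Sum = 42.937 ≈ 42.9 days.

42.9 days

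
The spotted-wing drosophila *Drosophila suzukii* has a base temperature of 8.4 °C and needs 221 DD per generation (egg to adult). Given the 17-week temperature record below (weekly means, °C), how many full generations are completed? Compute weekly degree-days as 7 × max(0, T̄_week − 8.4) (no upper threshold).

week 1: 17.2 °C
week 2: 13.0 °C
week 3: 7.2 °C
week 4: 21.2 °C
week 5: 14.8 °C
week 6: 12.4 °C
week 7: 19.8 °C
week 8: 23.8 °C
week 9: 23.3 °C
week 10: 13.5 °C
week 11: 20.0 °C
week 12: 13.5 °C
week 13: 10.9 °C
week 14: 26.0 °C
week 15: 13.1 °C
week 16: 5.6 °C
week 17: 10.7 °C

Weekly DD (7 × max(0, T̄ − 8.4)): 61.6, 32.2, 0.0, 89.6, 44.8, 28.0, 79.8, 107.8, 104.3, 35.7, 81.2, 35.7, 17.5, 123.2, 32.9, 0.0, 16.1.
Season total = 890.4 DD.
Complete generations = ⌊890.4 / 221⌋ = 4.

4 generations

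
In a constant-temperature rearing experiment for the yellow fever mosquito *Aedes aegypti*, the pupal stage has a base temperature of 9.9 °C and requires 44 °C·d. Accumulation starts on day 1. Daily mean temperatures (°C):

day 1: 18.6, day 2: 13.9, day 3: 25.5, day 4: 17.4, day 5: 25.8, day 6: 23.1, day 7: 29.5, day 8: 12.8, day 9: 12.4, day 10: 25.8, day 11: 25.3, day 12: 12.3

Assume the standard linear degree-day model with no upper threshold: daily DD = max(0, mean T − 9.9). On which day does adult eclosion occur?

day 5

Daily DD above 9.9 °C: 8.7, 4.0, 15.6, 7.5, 15.9, 13.2, 19.6, 2.9, 2.5, 15.9, 15.4, 2.4.
Cumulative: 8.7, 12.7, 28.3, 35.8, 51.7, 64.9, 84.5, 87.4, 89.9, 105.8, 121.2, 123.6.
The total first reaches 44 DD on day 5.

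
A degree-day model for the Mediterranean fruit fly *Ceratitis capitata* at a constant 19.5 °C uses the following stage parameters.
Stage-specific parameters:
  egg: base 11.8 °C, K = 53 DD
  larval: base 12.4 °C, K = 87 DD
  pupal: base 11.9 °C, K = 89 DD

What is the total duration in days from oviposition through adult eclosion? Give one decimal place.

30.8 days

egg: 53 / (19.5 − 11.8) = 53 / 7.7 = 6.883 d.
larval: 87 / (19.5 − 12.4) = 87 / 7.1 = 12.254 d.
pupal: 89 / (19.5 − 11.9) = 89 / 7.6 = 11.711 d.
Sum = 30.847 ≈ 30.8 days.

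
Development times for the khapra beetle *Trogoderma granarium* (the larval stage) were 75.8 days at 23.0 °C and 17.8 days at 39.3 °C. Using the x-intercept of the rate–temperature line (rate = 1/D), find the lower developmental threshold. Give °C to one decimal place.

Under the model K = D·(T − T_b), so D₁·(T₁ − T_b) = D₂·(T₂ − T_b).
75.8·(23.0 − T_b) = 17.8·(39.3 − T_b)
T_b = (75.8·23.0 − 17.8·39.3) / (75.8 − 17.8) = 1043.86 / 58.0 = 17.998 °C ≈ 18.0 °C.

18.0 °C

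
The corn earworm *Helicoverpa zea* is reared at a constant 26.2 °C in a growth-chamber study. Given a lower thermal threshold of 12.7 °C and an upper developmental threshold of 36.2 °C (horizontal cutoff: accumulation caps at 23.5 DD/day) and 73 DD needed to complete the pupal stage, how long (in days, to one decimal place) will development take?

5.4 days

Daily accumulation = 26.2 − 12.7 = 13.5 DD/day.
Duration = 73 / 13.5 = 5.407 ≈ 5.4 days.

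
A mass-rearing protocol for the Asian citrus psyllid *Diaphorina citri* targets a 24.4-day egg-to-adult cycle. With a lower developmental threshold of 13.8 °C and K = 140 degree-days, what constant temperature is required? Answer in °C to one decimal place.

Required daily accumulation = 140 / 24.4 = 5.738 DD/day.
T = T_base + 5.738 = 13.8 + 5.738 = 19.538 ≈ 19.5 °C.

19.5 °C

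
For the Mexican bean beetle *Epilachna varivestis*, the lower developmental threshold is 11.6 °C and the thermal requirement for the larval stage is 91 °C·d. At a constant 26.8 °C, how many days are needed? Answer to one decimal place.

6.0 days

Daily accumulation = 26.8 − 11.6 = 15.2 DD/day.
Duration = 91 / 15.2 = 5.987 ≈ 6.0 days.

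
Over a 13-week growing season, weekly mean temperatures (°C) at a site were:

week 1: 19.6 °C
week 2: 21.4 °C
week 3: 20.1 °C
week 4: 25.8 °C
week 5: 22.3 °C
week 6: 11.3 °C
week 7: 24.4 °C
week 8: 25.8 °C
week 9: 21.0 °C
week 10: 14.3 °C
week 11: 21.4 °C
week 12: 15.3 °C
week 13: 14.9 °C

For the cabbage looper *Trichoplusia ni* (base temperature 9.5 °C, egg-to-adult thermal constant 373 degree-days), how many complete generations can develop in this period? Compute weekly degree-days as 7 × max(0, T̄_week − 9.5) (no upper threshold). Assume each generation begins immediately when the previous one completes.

2 generations

Weekly DD (7 × max(0, T̄ − 9.5)): 70.7, 83.3, 74.2, 114.1, 89.6, 12.6, 104.3, 114.1, 80.5, 33.6, 83.3, 40.6, 37.8.
Season total = 938.7 DD.
Complete generations = ⌊938.7 / 373⌋ = 2.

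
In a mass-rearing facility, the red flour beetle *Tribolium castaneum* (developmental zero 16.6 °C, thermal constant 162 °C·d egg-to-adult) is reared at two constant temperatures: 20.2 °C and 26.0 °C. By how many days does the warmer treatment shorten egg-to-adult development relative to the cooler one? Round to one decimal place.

At 20.2 °C: 162 / (20.2 − 16.6) = 162 / 3.6 = 45.000 d.
At 26.0 °C: 162 / (26.0 − 16.6) = 162 / 9.4 = 17.234 d.
Difference = |45.000 − 17.234| = 27.766 ≈ 27.8 days.

27.8 days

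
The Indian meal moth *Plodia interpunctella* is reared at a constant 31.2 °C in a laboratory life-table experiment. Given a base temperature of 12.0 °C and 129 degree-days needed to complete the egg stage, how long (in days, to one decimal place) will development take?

Daily accumulation = 31.2 − 12.0 = 19.2 DD/day.
Duration = 129 / 19.2 = 6.719 ≈ 6.7 days.

6.7 days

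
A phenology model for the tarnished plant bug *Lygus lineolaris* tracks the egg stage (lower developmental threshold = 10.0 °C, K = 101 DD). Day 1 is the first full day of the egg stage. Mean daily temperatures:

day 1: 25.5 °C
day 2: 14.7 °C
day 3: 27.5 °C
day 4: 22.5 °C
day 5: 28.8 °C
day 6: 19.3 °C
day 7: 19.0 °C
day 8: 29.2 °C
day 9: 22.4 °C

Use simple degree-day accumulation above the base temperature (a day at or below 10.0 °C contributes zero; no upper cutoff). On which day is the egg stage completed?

day 8

Daily DD above 10.0 °C: 15.5, 4.7, 17.5, 12.5, 18.8, 9.3, 9.0, 19.2, 12.4.
Cumulative: 15.5, 20.2, 37.7, 50.2, 69.0, 78.3, 87.3, 106.5, 118.9.
The total first reaches 101 DD on day 8.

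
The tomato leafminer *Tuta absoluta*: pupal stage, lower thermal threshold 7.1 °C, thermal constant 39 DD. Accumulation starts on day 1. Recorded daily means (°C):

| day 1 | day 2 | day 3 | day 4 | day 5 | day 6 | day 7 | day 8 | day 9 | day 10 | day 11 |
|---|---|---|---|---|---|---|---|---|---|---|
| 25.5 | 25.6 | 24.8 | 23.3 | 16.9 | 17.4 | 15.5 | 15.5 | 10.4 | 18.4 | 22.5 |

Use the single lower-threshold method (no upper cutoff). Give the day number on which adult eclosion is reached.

Daily DD above 7.1 °C: 18.4, 18.5, 17.7, 16.2, 9.8, 10.3, 8.4, 8.4, 3.3, 11.3, 15.4.
Cumulative: 18.4, 36.9, 54.6, 70.8, 80.6, 90.9, 99.3, 107.7, 111.0, 122.3, 137.7.
The total first reaches 39 DD on day 3.

day 3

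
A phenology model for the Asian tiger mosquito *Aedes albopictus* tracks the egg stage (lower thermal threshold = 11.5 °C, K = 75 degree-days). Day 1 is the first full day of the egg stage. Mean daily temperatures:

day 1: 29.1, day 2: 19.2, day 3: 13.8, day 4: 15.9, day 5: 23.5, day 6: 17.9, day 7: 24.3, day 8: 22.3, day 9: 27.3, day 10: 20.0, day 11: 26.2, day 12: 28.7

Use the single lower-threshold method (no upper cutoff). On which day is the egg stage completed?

day 9

Daily DD above 11.5 °C: 17.6, 7.7, 2.3, 4.4, 12.0, 6.4, 12.8, 10.8, 15.8, 8.5, 14.7, 17.2.
Cumulative: 17.6, 25.3, 27.6, 32.0, 44.0, 50.4, 63.2, 74.0, 89.8, 98.3, 113.0, 130.2.
The total first reaches 75 DD on day 9.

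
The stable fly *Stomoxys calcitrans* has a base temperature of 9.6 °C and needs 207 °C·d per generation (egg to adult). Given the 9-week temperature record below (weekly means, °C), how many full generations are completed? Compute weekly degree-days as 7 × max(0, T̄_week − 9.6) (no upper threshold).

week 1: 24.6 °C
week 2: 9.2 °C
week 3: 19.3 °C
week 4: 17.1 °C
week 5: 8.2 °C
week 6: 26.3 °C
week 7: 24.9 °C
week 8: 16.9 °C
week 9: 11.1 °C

Weekly DD (7 × max(0, T̄ − 9.6)): 105.0, 0.0, 67.9, 52.5, 0.0, 116.9, 107.1, 51.1, 10.5.
Season total = 511.0 DD.
Complete generations = ⌊511.0 / 207⌋ = 2.

2 generations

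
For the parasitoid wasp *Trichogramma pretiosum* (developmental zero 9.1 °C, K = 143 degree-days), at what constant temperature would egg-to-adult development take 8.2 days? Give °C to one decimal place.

26.5 °C

Required daily accumulation = 143 / 8.2 = 17.439 DD/day.
T = T_base + 17.439 = 9.1 + 17.439 = 26.539 ≈ 26.5 °C.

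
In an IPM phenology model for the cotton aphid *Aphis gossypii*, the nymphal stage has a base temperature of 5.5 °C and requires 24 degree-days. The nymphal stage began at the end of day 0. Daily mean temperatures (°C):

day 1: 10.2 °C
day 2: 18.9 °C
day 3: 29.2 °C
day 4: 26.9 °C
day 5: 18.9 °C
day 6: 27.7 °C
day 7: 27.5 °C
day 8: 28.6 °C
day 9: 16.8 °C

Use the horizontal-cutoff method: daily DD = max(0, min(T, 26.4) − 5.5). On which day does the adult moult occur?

day 3

Daily DD above 5.5 °C (capped at 20.9): 4.7, 13.4, 20.9, 20.9, 13.4, 20.9, 20.9, 20.9, 11.3.
Cumulative: 4.7, 18.1, 39.0, 59.9, 73.3, 94.2, 115.1, 136.0, 147.3.
The total first reaches 24 DD on day 3.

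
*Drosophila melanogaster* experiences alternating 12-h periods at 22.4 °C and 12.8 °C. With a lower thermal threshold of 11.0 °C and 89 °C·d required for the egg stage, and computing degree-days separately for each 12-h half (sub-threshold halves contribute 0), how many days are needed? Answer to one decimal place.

Day half: max(0, 22.4 − 11.0) × 0.5 = 11.4 × 0.5 = 5.70 DD.
Night half: max(0, 12.8 − 11.0) × 0.5 = 1.8 × 0.5 = 0.90 DD.
Per 24 h: 6.60 DD/day.
Duration = 89 / 6.60 = 13.485 ≈ 13.5 days.

13.5 days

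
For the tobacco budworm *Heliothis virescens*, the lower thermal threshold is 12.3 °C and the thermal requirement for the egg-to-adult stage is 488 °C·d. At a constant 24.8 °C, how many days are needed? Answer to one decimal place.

39.0 days

Daily accumulation = 24.8 − 12.3 = 12.5 DD/day.
Duration = 488 / 12.5 = 39.040 ≈ 39.0 days.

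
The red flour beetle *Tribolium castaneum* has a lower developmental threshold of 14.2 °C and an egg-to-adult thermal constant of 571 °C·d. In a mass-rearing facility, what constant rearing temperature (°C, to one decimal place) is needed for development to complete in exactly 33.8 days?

31.1 °C

Required daily accumulation = 571 / 33.8 = 16.893 DD/day.
T = T_base + 16.893 = 14.2 + 16.893 = 31.093 ≈ 31.1 °C.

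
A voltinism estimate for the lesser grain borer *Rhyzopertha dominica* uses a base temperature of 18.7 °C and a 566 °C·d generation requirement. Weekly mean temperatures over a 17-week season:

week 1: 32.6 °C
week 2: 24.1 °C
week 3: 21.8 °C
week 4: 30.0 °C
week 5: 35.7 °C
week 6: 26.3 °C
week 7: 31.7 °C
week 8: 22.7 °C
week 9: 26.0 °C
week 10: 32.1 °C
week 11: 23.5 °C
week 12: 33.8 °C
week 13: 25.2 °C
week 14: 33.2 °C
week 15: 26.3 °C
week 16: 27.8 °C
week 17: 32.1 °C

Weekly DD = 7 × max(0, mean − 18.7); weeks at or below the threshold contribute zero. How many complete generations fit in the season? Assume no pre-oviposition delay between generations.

Weekly DD (7 × max(0, T̄ − 18.7)): 97.3, 37.8, 21.7, 79.1, 119.0, 53.2, 91.0, 28.0, 51.1, 93.8, 33.6, 105.7, 45.5, 101.5, 53.2, 63.7, 93.8.
Season total = 1169.0 DD.
Complete generations = ⌊1169.0 / 566⌋ = 2.

2 generations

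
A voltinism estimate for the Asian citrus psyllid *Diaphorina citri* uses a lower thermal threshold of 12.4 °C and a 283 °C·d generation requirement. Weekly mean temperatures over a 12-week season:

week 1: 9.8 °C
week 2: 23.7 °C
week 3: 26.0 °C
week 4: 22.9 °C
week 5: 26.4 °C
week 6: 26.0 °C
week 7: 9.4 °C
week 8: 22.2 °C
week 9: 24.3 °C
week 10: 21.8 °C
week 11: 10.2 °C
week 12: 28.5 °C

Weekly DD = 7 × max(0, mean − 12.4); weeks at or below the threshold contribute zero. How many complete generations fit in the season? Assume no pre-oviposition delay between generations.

2 generations

Weekly DD (7 × max(0, T̄ − 12.4)): 0.0, 79.1, 95.2, 73.5, 98.0, 95.2, 0.0, 68.6, 83.3, 65.8, 0.0, 112.7.
Season total = 771.4 DD.
Complete generations = ⌊771.4 / 283⌋ = 2.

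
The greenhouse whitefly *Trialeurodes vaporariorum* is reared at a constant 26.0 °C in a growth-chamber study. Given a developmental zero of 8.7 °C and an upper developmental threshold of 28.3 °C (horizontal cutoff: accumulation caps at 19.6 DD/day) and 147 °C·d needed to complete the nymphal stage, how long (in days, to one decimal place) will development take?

8.5 days

Daily accumulation = 26.0 − 8.7 = 17.3 DD/day.
Duration = 147 / 17.3 = 8.497 ≈ 8.5 days.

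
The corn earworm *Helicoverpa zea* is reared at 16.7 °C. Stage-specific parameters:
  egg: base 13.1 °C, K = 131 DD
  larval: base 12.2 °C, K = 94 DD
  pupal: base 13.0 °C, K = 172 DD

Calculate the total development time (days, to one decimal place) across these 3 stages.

103.8 days

egg: 131 / (16.7 − 13.1) = 131 / 3.6 = 36.389 d.
larval: 94 / (16.7 − 12.2) = 94 / 4.5 = 20.889 d.
pupal: 172 / (16.7 − 13.0) = 172 / 3.7 = 46.486 d.
Sum = 103.764 ≈ 103.8 days.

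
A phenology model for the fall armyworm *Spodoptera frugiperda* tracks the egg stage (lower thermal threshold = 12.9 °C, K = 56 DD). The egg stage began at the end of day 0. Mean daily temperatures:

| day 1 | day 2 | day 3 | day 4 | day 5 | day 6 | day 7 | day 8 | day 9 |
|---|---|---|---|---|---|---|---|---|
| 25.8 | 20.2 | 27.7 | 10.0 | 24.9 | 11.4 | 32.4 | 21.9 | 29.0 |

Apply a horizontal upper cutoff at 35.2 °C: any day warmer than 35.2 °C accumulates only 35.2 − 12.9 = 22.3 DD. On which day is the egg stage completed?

Daily DD above 12.9 °C (capped at 22.3): 12.9, 7.3, 14.8, 0.0, 12.0, 0.0, 19.5, 9.0, 16.1.
Cumulative: 12.9, 20.2, 35.0, 35.0, 47.0, 47.0, 66.5, 75.5, 91.6.
The total first reaches 56 DD on day 7.

day 7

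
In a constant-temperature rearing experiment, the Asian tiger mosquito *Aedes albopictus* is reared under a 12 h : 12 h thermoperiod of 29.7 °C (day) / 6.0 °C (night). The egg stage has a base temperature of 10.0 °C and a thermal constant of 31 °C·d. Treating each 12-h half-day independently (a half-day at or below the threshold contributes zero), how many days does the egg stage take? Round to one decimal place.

Day half: max(0, 29.7 − 10.0) × 0.5 = 19.7 × 0.5 = 9.85 DD.
Night half: max(0, 6.0 − 10.0) × 0.5 = 0.0 × 0.5 = 0.00 DD.
Per 24 h: 9.85 DD/day.
Duration = 31 / 9.85 = 3.147 ≈ 3.1 days.

3.1 days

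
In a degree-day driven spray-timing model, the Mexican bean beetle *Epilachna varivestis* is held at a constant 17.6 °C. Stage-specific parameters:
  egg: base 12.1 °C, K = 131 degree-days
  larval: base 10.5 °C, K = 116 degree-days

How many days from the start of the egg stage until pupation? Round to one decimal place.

40.2 days

egg: 131 / (17.6 − 12.1) = 131 / 5.5 = 23.818 d.
larval: 116 / (17.6 − 10.5) = 116 / 7.1 = 16.338 d.
Sum = 40.156 ≈ 40.2 days.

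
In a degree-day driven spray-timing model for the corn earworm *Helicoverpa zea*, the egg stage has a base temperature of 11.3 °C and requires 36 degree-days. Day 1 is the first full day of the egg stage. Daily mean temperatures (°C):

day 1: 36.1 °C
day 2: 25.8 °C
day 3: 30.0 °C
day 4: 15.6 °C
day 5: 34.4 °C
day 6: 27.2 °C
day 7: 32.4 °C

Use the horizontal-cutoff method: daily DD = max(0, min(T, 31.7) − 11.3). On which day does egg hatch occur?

day 3

Daily DD above 11.3 °C (capped at 20.4): 20.4, 14.5, 18.7, 4.3, 20.4, 15.9, 20.4.
Cumulative: 20.4, 34.9, 53.6, 57.9, 78.3, 94.2, 114.6.
The total first reaches 36 DD on day 3.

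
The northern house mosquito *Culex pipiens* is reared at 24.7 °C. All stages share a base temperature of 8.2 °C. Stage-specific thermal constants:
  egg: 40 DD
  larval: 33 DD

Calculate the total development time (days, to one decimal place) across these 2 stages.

Daily accumulation at 24.7 °C = 24.7 − 8.2 = 16.5 DD/day.
Total K = 40 + 33 = 73 DD.
Total duration = 73 / 16.5 = 4.424 ≈ 4.4 days.

4.4 days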